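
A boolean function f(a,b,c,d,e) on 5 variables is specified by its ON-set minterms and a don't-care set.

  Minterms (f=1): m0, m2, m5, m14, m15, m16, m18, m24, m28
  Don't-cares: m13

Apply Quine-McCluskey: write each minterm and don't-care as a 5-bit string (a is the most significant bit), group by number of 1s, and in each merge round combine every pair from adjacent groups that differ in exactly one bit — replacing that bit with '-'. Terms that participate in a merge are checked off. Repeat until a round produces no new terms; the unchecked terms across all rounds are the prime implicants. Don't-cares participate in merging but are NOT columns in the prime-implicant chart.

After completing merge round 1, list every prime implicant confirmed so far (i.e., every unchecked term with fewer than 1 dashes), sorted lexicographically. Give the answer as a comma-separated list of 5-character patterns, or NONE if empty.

NONE

size-2^0 implicants → 00000(✓)  00010(✓)  00101(✓)  01101(✓)  01110(✓)  01111(✓)  10000(✓)  10010(✓)  11000(✓)  11100(✓)
size-2^1 implicants → -0000(✓)  -0010(✓)  0-101  000-0(✓)  011-1  0111-  1-000  100-0(✓)  11-00
size-2^2 implicants → -00-0
Unchecked terms (primes): -00-0, 0-101, 011-1, 0111-, 1-000, 11-00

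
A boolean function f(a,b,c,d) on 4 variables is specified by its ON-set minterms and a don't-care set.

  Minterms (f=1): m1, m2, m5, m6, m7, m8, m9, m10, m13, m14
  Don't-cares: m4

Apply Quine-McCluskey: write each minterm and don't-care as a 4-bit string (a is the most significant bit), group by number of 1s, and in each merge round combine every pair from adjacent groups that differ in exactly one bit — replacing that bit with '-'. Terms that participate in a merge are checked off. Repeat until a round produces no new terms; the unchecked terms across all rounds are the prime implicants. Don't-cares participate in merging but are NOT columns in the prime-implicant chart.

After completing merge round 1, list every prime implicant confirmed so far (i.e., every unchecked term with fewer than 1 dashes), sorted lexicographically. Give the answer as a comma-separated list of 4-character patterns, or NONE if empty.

Round 0: 0001✓ 0010✓ 0100✓ 0101✓ 0110✓ 0111✓ 1000✓ 1001✓ 1010✓ 1101✓ 1110✓
Round 1: -001✓ -010✓ -101✓ -110✓ 0-01✓ 0-10✓ 01-0✓ 01-1✓ 010-✓ 011-✓ 1-01✓ 1-10✓ 10-0 100-
Round 2: --01 --10 01--
PIs = {--01, --10, 01--, 10-0, 100-}

NONE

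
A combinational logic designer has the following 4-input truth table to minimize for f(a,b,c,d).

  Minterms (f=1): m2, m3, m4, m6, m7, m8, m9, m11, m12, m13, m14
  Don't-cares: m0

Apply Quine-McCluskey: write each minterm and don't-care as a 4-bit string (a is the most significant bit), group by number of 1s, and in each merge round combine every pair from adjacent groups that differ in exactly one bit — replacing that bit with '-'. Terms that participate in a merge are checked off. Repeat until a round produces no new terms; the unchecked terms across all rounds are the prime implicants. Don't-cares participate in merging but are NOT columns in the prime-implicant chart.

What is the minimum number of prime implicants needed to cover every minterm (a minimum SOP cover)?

4

Round 0: 0000✓ 0010✓ 0011✓ 0100✓ 0110✓ 0111✓ 1000✓ 1001✓ 1011✓ 1100✓ 1101✓ 1110✓
Round 1: -000✓ -011 -100✓ -110✓ 0-00✓ 0-10✓ 0-11✓ 00-0✓ 001-✓ 01-0✓ 011-✓ 1-00✓ 1-01✓ 10-1 100-✓ 11-0✓ 110-✓
Round 2: --00 -1-0 0--0 0-1- 1-0-
PIs = {--00, -011, -1-0, 0--0, 0-1-, 1-0-, 10-1}
Coverage chart:
  m2: 0--0,0-1-
  m3: -011,0-1-
  m4: --00,-1-0,0--0
  m6: -1-0,0--0,0-1-
  m7: 0-1- ←essential
  m8: --00,1-0-
  m9: 1-0-,10-1
  m11: -011,10-1
  m12: --00,-1-0,1-0-
  m13: 1-0- ←essential
  m14: -1-0 ←essential
Essential: -1-0, 0-1-, 1-0-
Petrick residual → -011
Min cover (4 terms): b'cd + bd' + a'c + ac'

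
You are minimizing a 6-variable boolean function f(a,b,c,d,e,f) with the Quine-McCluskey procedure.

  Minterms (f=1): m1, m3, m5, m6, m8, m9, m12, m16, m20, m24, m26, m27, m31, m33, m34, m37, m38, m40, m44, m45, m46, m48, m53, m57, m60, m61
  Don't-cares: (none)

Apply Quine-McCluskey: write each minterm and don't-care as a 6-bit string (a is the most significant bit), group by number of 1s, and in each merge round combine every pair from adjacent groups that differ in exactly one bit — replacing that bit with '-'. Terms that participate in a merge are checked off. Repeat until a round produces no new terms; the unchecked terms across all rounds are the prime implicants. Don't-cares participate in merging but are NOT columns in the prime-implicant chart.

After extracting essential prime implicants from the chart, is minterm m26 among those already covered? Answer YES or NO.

size-2^0 implicants → 000001(✓)  000011(✓)  000101(✓)  000110(✓)  001000(✓)  001001(✓)  001100(✓)  010000(✓)  010100(✓)  011000(✓)  011010(✓)  011011(✓)  011111(✓)  100001(✓)  100010(✓)  100101(✓)  100110(✓)  101000(✓)  101100(✓)  101101(✓)  101110(✓)  110000(✓)  110101(✓)  111001(✓)  111100(✓)  111101(✓)
size-2^1 implicants → -00001(✓)  -00101(✓)  -00110  -01000(✓)  -01100(✓)  -10000  0-1000  00-001  000-01(✓)  0000-1  001-00(✓)  00100-  01-000  010-00  011-11  0110-0  01101-  1-0101(✓)  1-1100(✓)  1-1101(✓)  10-101(✓)  10-110  100-01(✓)  100-10  101-00(✓)  1011-0  10110-(✓)  11-101(✓)  111-01  11110-(✓)
size-2^2 implicants → -00-01  -01-00  1--101  1-110-
Unchecked terms (primes): -00-01, -00110, -01-00, -10000, 0-1000, 00-001, 0000-1, 00100-, 01-000, 010-00, 011-11, 0110-0, 01101-, 1--101, 1-110-, 10-110, 100-10, 1011-0, 111-01
Minterm coverage:
  m1 ⊆ -00-01,00-001,0000-1
  m3 ⊆ 0000-1 [E]
  m5 ⊆ -00-01 [E]
  m6 ⊆ -00110 [E]
  m8 ⊆ -01-00,0-1000,00100-
  m9 ⊆ 00-001,00100-
  m12 ⊆ -01-00 [E]
  m16 ⊆ -10000,01-000,010-00
  m20 ⊆ 010-00 [E]
  m24 ⊆ 0-1000,01-000,0110-0
  m26 ⊆ 0110-0,01101-
  m27 ⊆ 011-11,01101-
  m31 ⊆ 011-11 [E]
  m33 ⊆ -00-01 [E]
  m34 ⊆ 100-10 [E]
  m37 ⊆ -00-01,1--101
  m38 ⊆ -00110,10-110,100-10
  m40 ⊆ -01-00 [E]
  m44 ⊆ -01-00,1-110-,1011-0
  m45 ⊆ 1--101,1-110-
  m46 ⊆ 10-110,1011-0
  m48 ⊆ -10000 [E]
  m53 ⊆ 1--101 [E]
  m57 ⊆ 111-01 [E]
  m60 ⊆ 1-110- [E]
  m61 ⊆ 1--101,1-110-,111-01
E = {-00-01, -00110, -01-00, -10000, 0000-1, 010-00, 011-11, 1--101, 1-110-, 100-10, 111-01}

NO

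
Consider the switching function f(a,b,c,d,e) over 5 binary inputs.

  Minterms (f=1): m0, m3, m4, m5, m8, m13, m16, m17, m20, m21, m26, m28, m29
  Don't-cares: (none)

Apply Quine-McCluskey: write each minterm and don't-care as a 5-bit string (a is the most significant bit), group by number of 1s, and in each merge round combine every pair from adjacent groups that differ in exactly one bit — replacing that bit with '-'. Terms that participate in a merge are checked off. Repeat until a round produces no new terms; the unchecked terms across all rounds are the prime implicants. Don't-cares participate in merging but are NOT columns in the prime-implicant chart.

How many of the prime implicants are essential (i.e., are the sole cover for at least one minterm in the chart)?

6

Round 0: 00000✓ 00011 00100✓ 00101✓ 01000✓ 01101✓ 10000✓ 10001✓ 10100✓ 10101✓ 11010 11100✓ 11101✓
Round 1: -0000✓ -0100✓ -0101✓ -1101✓ 0-000 0-101✓ 00-00✓ 0010-✓ 1-100✓ 1-101✓ 10-00✓ 10-01✓ 1000-✓ 1010-✓ 1110-✓
Round 2: --101 -0-00 -010- 1-10- 10-0-
PIs = {--101, -0-00, -010-, 0-000, 00011, 1-10-, 10-0-, 11010}
Coverage chart:
  m0: -0-00,0-000
  m3: 00011 ←essential
  m4: -0-00,-010-
  m5: --101,-010-
  m8: 0-000 ←essential
  m13: --101 ←essential
  m16: -0-00,10-0-
  m17: 10-0- ←essential
  m20: -0-00,-010-,1-10-,10-0-
  m21: --101,-010-,1-10-,10-0-
  m26: 11010 ←essential
  m28: 1-10- ←essential
  m29: --101,1-10-
Essential: --101, 0-000, 00011, 1-10-, 10-0-, 11010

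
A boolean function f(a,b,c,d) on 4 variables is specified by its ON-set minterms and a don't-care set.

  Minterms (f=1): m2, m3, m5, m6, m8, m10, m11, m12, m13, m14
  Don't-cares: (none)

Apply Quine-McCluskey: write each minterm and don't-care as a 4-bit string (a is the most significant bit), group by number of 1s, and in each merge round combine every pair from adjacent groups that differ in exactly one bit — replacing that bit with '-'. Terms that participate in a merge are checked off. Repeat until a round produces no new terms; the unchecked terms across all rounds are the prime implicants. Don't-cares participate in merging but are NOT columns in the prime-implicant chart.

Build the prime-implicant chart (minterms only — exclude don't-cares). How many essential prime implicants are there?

[col 0] 0010*, 0011*, 0101*, 0110*, 1000*, 1010*, 1011*, 1100*, 1101*, 1110*
[col 1] -010*, -011*, -101, -110*, 0-10*, 001-*, 1-00*, 1-10*, 10-0*, 101-*, 11-0*, 110-
[col 2] --10, -01-, 1--0
Prime implicants: --10, -01-, -101, 1--0, 110-
PI chart (minterm → PIs covering it):
  2 | --10,-01-
  3 | -01-  (sole → essential)
  5 | -101  (sole → essential)
  6 | --10  (sole → essential)
  8 | 1--0  (sole → essential)
  10 | --10,-01-,1--0
  11 | -01-  (sole → essential)
  12 | 1--0,110-
  13 | -101,110-
  14 | --10,1--0
Essential prime implicants: --10, -01-, -101, 1--0

4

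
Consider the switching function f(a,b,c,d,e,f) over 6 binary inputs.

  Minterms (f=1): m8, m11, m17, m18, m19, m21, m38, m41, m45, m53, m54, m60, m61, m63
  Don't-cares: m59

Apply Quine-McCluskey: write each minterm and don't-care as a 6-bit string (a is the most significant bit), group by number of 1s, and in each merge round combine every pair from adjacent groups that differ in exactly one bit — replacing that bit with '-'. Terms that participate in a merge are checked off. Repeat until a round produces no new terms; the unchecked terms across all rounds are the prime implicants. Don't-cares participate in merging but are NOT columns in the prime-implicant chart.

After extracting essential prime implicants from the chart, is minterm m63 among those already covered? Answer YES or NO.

Round 0: 001000 001011 010001✓ 010010✓ 010011✓ 010101✓ 100110✓ 101001✓ 101101✓ 110101✓ 110110✓ 111011✓ 111100✓ 111101✓ 111111✓
Round 1: -10101 010-01 0100-1 01001- 1-0110 1-1101 101-01 11-101 111-11 1111-1 11110-
PIs = {-10101, 001000, 001011, 010-01, 0100-1, 01001-, 1-0110, 1-1101, 101-01, 11-101, 111-11, 1111-1, 11110-}
Coverage chart:
  m8: 001000 ←essential
  m11: 001011 ←essential
  m17: 010-01,0100-1
  m18: 01001- ←essential
  m19: 0100-1,01001-
  m21: -10101,010-01
  m38: 1-0110 ←essential
  m41: 101-01 ←essential
  m45: 1-1101,101-01
  m53: -10101,11-101
  m54: 1-0110 ←essential
  m60: 11110- ←essential
  m61: 1-1101,11-101,1111-1,11110-
  m63: 111-11,1111-1
Essential: 001000, 001011, 01001-, 1-0110, 101-01, 11110-

NO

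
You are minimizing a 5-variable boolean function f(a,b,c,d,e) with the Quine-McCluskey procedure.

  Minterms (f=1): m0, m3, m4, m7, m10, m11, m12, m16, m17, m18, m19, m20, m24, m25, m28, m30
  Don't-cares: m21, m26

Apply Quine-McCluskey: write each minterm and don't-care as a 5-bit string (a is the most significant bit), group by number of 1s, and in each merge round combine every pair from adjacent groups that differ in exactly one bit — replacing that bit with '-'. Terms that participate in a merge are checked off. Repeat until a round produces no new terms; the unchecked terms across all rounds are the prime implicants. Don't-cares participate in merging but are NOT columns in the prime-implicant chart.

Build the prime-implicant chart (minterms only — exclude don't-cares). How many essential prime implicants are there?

size-2^0 implicants → 00000(✓)  00011(✓)  00100(✓)  00111(✓)  01010(✓)  01011(✓)  01100(✓)  10000(✓)  10001(✓)  10010(✓)  10011(✓)  10100(✓)  10101(✓)  11000(✓)  11001(✓)  11010(✓)  11100(✓)  11110(✓)
size-2^1 implicants → -0000(✓)  -0011  -0100(✓)  -1010  -1100(✓)  0-011  0-100(✓)  00-00(✓)  00-11  0101-  1-000(✓)  1-001(✓)  1-010(✓)  1-100(✓)  10-00(✓)  10-01(✓)  100-0(✓)  100-1(✓)  1000-(✓)  1001-(✓)  1010-(✓)  11-00(✓)  11-10(✓)  110-0(✓)  1100-(✓)  111-0(✓)
size-2^2 implicants → --100  -0-00  1--00  1-0-0  1-00-  10-0-  100--  11--0
Unchecked terms (primes): --100, -0-00, -0011, -1010, 0-011, 00-11, 0101-, 1--00, 1-0-0, 1-00-, 10-0-, 100--, 11--0
Minterm coverage:
  m0 ⊆ -0-00 [E]
  m3 ⊆ -0011,0-011,00-11
  m4 ⊆ --100,-0-00
  m7 ⊆ 00-11 [E]
  m10 ⊆ -1010,0101-
  m11 ⊆ 0-011,0101-
  m12 ⊆ --100 [E]
  m16 ⊆ -0-00,1--00,1-0-0,1-00-,10-0-,100--
  m17 ⊆ 1-00-,10-0-,100--
  m18 ⊆ 1-0-0,100--
  m19 ⊆ -0011,100--
  m20 ⊆ --100,-0-00,1--00,10-0-
  m24 ⊆ 1--00,1-0-0,1-00-,11--0
  m25 ⊆ 1-00- [E]
  m28 ⊆ --100,1--00,11--0
  m30 ⊆ 11--0 [E]
E = {--100, -0-00, 00-11, 1-00-, 11--0}

5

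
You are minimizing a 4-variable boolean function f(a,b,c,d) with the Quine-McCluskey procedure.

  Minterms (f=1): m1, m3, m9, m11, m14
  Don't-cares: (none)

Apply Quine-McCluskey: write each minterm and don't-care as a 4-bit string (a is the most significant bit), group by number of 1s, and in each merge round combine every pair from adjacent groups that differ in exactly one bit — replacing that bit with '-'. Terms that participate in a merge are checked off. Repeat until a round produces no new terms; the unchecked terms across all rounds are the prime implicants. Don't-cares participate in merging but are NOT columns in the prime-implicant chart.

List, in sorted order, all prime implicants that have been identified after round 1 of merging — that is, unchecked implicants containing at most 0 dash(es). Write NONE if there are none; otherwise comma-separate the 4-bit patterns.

1110

size-2^0 implicants → 0001(✓)  0011(✓)  1001(✓)  1011(✓)  1110
size-2^1 implicants → -001(✓)  -011(✓)  00-1(✓)  10-1(✓)
size-2^2 implicants → -0-1
Unchecked terms (primes): -0-1, 1110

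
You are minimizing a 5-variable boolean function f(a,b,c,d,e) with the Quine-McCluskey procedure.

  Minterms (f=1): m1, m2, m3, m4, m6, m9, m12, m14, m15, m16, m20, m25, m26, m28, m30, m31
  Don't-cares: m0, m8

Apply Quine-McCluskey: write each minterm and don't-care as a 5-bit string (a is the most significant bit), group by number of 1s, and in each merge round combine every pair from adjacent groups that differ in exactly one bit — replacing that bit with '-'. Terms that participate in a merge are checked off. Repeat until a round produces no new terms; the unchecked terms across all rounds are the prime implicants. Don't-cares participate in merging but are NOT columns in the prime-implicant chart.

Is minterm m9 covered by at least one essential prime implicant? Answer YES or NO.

YES

size-2^0 implicants → 00000(✓)  00001(✓)  00010(✓)  00011(✓)  00100(✓)  00110(✓)  01000(✓)  01001(✓)  01100(✓)  01110(✓)  01111(✓)  10000(✓)  10100(✓)  11001(✓)  11010(✓)  11100(✓)  11110(✓)  11111(✓)
size-2^1 implicants → -0000(✓)  -0100(✓)  -1001  -1100(✓)  -1110(✓)  -1111(✓)  0-000(✓)  0-001(✓)  0-100(✓)  0-110(✓)  00-00(✓)  00-10(✓)  000-0(✓)  000-1(✓)  0000-(✓)  0001-(✓)  001-0(✓)  01-00(✓)  0100-(✓)  011-0(✓)  0111-(✓)  1-100(✓)  10-00(✓)  11-10  111-0(✓)  1111-(✓)
size-2^2 implicants → --100  -0-00  -11-0  -111-  0--00  0-00-  0-1-0  00--0  000--
Unchecked terms (primes): --100, -0-00, -1001, -11-0, -111-, 0--00, 0-00-, 0-1-0, 00--0, 000--, 11-10
Minterm coverage:
  m1 ⊆ 0-00-,000--
  m2 ⊆ 00--0,000--
  m3 ⊆ 000-- [E]
  m4 ⊆ --100,-0-00,0--00,0-1-0,00--0
  m6 ⊆ 0-1-0,00--0
  m9 ⊆ -1001,0-00-
  m12 ⊆ --100,-11-0,0--00,0-1-0
  m14 ⊆ -11-0,-111-,0-1-0
  m15 ⊆ -111- [E]
  m16 ⊆ -0-00 [E]
  m20 ⊆ --100,-0-00
  m25 ⊆ -1001 [E]
  m26 ⊆ 11-10 [E]
  m28 ⊆ --100,-11-0
  m30 ⊆ -11-0,-111-,11-10
  m31 ⊆ -111- [E]
E = {-0-00, -1001, -111-, 000--, 11-10}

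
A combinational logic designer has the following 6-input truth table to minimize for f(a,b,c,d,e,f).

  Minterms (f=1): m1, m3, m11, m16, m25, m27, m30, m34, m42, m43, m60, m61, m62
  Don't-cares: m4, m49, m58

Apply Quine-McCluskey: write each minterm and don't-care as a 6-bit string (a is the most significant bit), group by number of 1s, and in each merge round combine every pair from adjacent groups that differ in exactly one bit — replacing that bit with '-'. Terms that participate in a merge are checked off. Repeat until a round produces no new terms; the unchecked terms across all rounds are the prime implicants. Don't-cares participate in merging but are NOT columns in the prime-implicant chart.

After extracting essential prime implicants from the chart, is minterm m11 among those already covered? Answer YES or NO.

NO

size-2^0 implicants → 000001(✓)  000011(✓)  000100  001011(✓)  010000  011001(✓)  011011(✓)  011110(✓)  100010(✓)  101010(✓)  101011(✓)  110001  111010(✓)  111100(✓)  111101(✓)  111110(✓)
size-2^1 implicants → -01011  -11110  0-1011  00-011  0000-1  0110-1  1-1010  10-010  10101-  111-10  1111-0  11110-
Unchecked terms (primes): -01011, -11110, 0-1011, 00-011, 0000-1, 000100, 010000, 0110-1, 1-1010, 10-010, 10101-, 110001, 111-10, 1111-0, 11110-
Minterm coverage:
  m1 ⊆ 0000-1 [E]
  m3 ⊆ 00-011,0000-1
  m11 ⊆ -01011,0-1011,00-011
  m16 ⊆ 010000 [E]
  m25 ⊆ 0110-1 [E]
  m27 ⊆ 0-1011,0110-1
  m30 ⊆ -11110 [E]
  m34 ⊆ 10-010 [E]
  m42 ⊆ 1-1010,10-010,10101-
  m43 ⊆ -01011,10101-
  m60 ⊆ 1111-0,11110-
  m61 ⊆ 11110- [E]
  m62 ⊆ -11110,111-10,1111-0
E = {-11110, 0000-1, 010000, 0110-1, 10-010, 11110-}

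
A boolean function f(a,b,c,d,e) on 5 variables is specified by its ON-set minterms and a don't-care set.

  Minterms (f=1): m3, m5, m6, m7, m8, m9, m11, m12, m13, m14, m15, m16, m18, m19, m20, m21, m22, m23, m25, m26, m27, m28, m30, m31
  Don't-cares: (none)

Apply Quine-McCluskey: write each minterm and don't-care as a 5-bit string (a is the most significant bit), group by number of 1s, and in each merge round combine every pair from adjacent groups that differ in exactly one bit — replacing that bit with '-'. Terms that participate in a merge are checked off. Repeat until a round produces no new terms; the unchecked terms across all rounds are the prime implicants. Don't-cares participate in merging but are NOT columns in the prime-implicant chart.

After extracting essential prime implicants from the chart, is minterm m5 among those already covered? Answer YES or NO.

NO

[col 0] 00011*, 00101*, 00110*, 00111*, 01000*, 01001*, 01011*, 01100*, 01101*, 01110*, 01111*, 10000*, 10010*, 10011*, 10100*, 10101*, 10110*, 10111*, 11001*, 11010*, 11011*, 11100*, 11110*, 11111*
[col 1] -0011*, -0101*, -0110*, -0111*, -1001*, -1011*, -1100*, -1110*, -1111*, 0-011*, 0-101*, 0-110*, 0-111*, 00-11*, 001-1*, 0011-*, 01-00*, 01-01*, 01-11*, 010-1*, 0100-*, 011-0*, 011-1*, 0110-*, 0111-*, 1-010*, 1-011*, 1-100*, 1-110*, 1-111*, 10-00*, 10-10*, 10-11*, 100-0*, 1001-*, 101-0*, 101-1*, 1010-*, 1011-*, 11-10*, 11-11*, 110-1*, 1101-*, 111-0*, 1111-*
[col 2] --011*, --110*, --111*, -0-11*, -01-1, -011-*, -1-11*, -10-1, -11-0, -111-*, 0--11*, 0-1-1, 0-11-*, 01--1, 01-0-, 011--, 1--10*, 1--11*, 1-01-*, 1-1-0, 1-11-*, 10--0, 10-1-*, 101--, 11-1-*
[col 3] ---11, --11-, 1--1-
Prime implicants: ---11, --11-, -01-1, -10-1, -11-0, 0-1-1, 01--1, 01-0-, 011--, 1--1-, 1-1-0, 10--0, 101--
PI chart (minterm → PIs covering it):
  3 | ---11  (sole → essential)
  5 | -01-1,0-1-1
  6 | --11-  (sole → essential)
  7 | ---11,--11-,-01-1,0-1-1
  8 | 01-0-  (sole → essential)
  9 | -10-1,01--1,01-0-
  11 | ---11,-10-1,01--1
  12 | -11-0,01-0-,011--
  13 | 0-1-1,01--1,01-0-,011--
  14 | --11-,-11-0,011--
  15 | ---11,--11-,0-1-1,01--1,011--
  16 | 10--0  (sole → essential)
  18 | 1--1-,10--0
  19 | ---11,1--1-
  20 | 1-1-0,10--0,101--
  21 | -01-1,101--
  22 | --11-,1--1-,1-1-0,10--0,101--
  23 | ---11,--11-,-01-1,1--1-,101--
  25 | -10-1  (sole → essential)
  26 | 1--1-  (sole → essential)
  27 | ---11,-10-1,1--1-
  28 | -11-0,1-1-0
  30 | --11-,-11-0,1--1-,1-1-0
  31 | ---11,--11-,1--1-
Essential prime implicants: ---11, --11-, -10-1, 01-0-, 1--1-, 10--0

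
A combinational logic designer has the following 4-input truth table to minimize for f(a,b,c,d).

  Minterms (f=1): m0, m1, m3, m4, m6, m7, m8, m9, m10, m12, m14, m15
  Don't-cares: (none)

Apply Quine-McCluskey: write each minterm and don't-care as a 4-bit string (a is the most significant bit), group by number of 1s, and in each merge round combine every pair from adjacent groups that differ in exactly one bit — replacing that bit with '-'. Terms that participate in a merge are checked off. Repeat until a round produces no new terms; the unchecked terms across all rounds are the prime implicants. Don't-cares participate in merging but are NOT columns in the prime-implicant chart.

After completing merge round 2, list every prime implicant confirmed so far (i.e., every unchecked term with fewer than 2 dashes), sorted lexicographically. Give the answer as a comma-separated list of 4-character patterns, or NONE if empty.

0-11, 00-1

size-2^0 implicants → 0000(✓)  0001(✓)  0011(✓)  0100(✓)  0110(✓)  0111(✓)  1000(✓)  1001(✓)  1010(✓)  1100(✓)  1110(✓)  1111(✓)
size-2^1 implicants → -000(✓)  -001(✓)  -100(✓)  -110(✓)  -111(✓)  0-00(✓)  0-11  00-1  000-(✓)  01-0(✓)  011-(✓)  1-00(✓)  1-10(✓)  10-0(✓)  100-(✓)  11-0(✓)  111-(✓)
size-2^2 implicants → --00  -00-  -1-0  -11-  1--0
Unchecked terms (primes): --00, -00-, -1-0, -11-, 0-11, 00-1, 1--0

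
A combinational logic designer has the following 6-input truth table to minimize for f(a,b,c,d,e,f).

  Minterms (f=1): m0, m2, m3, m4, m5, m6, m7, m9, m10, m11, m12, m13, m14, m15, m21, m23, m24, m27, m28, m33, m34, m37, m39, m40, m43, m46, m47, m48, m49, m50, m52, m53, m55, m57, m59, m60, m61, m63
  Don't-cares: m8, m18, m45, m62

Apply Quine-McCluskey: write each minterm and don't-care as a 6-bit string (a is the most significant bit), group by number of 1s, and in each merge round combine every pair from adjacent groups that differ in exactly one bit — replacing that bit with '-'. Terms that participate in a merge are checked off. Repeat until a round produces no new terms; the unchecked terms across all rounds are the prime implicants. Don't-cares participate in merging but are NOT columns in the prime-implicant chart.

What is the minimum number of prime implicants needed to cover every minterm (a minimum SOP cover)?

[col 0] 000000*, 000010*, 000011*, 000100*, 000101*, 000110*, 000111*, 001000*, 001001*, 001010*, 001011*, 001100*, 001101*, 001110*, 001111*, 010010*, 010101*, 010111*, 011000*, 011011*, 011100*, 100001*, 100010*, 100101*, 100111*, 101000*, 101011*, 101101*, 101110*, 101111*, 110000*, 110001*, 110010*, 110100*, 110101*, 110111*, 111001*, 111011*, 111100*, 111101*, 111110*, 111111*
[col 1] -00010*, -00101*, -00111*, -01000, -01011*, -01101*, -01110*, -01111*, -10010*, -10101*, -10111*, -11011*, -11100, 0-0010*, 0-0101*, 0-0111*, 0-1000*, 0-1011*, 0-1100*, 00-000*, 00-010*, 00-011*, 00-100*, 00-101*, 00-110*, 00-111*, 000-00*, 000-10*, 000-11*, 0000-0*, 00001-*, 0001-0*, 0001-1*, 00010-*, 00011-*, 001-00*, 001-01*, 001-10*, 001-11*, 0010-0*, 0010-1*, 00100-*, 00101-*, 0011-0*, 0011-1*, 00110-*, 00111-*, 0101-1*, 011-00*, 1-0001*, 1-0010*, 1-0101*, 1-0111*, 1-1011*, 1-1101*, 1-1110*, 1-1111*, 10-101*, 10-111*, 100-01*, 1001-1*, 101-11*, 1011-1*, 10111-*, 11-001*, 11-100*, 11-101*, 11-111*, 110-00*, 110-01*, 1100-0, 11000-*, 1101-1*, 11010-*, 111-01*, 111-11*, 1110-1*, 1111-0*, 1111-1*, 11110-*, 11111-*
[col 2] --0010, --0101*, --0111*, --1011, -0-101*, -0-111*, -001-1*, -01-11, -011-1*, -0111-, -101-1*, 0-01-1*, 0-1-00, 00--00*, 00--10*, 00--11*, 00-0-0*, 00-01-*, 00-1-0*, 00-1-1*, 00-10-*, 00-11-*, 000--0*, 000-1-*, 0001--*, 001--0*, 001--1*, 001-0-*, 001-1-*, 0010--*, 0011--*, 1--101*, 1--111*, 1-0-01, 1-01-1*, 1-1-11, 1-11-1*, 1-111-, 10-1-1*, 11--01, 11-1-1*, 11-10-, 110-0-, 111--1, 1111--
[col 3] --01-1, -0-1-1, 00---0, 00--1-, 00-1--, 001---, 1--1-1
Prime implicants: --0010, --01-1, --1011, -0-1-1, -01-11, -01000, -0111-, -11100, 0-1-00, 00---0, 00--1-, 00-1--, 001---, 1--1-1, 1-0-01, 1-1-11, 1-111-, 11--01, 11-10-, 110-0-, 1100-0, 111--1, 1111--
PI chart (minterm → PIs covering it):
  0 | 00---0  (sole → essential)
  2 | --0010,00---0,00--1-
  3 | 00--1-  (sole → essential)
  4 | 00---0,00-1--
  5 | --01-1,-0-1-1,00-1--
  6 | 00---0,00--1-,00-1--
  7 | --01-1,-0-1-1,00--1-,00-1--
  9 | 001---  (sole → essential)
  10 | 00---0,00--1-,001---
  11 | --1011,-01-11,00--1-,001---
  12 | 0-1-00,00---0,00-1--,001---
  13 | -0-1-1,00-1--,001---
  14 | -0111-,00---0,00--1-,00-1--,001---
  15 | -0-1-1,-01-11,-0111-,00--1-,00-1--,001---
  21 | --01-1  (sole → essential)
  23 | --01-1  (sole → essential)
  24 | 0-1-00  (sole → essential)
  27 | --1011  (sole → essential)
  28 | -11100,0-1-00
  33 | 1-0-01  (sole → essential)
  34 | --0010  (sole → essential)
  37 | --01-1,-0-1-1,1--1-1,1-0-01
  39 | --01-1,-0-1-1,1--1-1
  40 | -01000  (sole → essential)
  43 | --1011,-01-11,1-1-11
  46 | -0111-,1-111-
  47 | -0-1-1,-01-11,-0111-,1--1-1,1-1-11,1-111-
  48 | 110-0-,1100-0
  49 | 1-0-01,11--01,110-0-
  50 | --0010,1100-0
  52 | 11-10-,110-0-
  53 | --01-1,1--1-1,1-0-01,11--01,11-10-,110-0-
  55 | --01-1,1--1-1
  57 | 11--01,111--1
  59 | --1011,1-1-11,111--1
  60 | -11100,11-10-,1111--
  61 | 1--1-1,11--01,11-10-,111--1,1111--
  63 | 1--1-1,1-1-11,1-111-,111--1,1111--
Essential prime implicants: --0010, --01-1, --1011, -01000, 0-1-00, 00---0, 00--1-, 001---, 1-0-01
Petrick residual → -0111-, -11100, 110-0-, 111--1
Minimum SOP uses 13 PIs: c'd'ef' + c'df + cd'ef + b'cd'e'f' + b'cde + bcde'f' + a'ce'f' + a'b'f' + a'b'e + a'b'c + ac'e'f + abc'e' + abcf

13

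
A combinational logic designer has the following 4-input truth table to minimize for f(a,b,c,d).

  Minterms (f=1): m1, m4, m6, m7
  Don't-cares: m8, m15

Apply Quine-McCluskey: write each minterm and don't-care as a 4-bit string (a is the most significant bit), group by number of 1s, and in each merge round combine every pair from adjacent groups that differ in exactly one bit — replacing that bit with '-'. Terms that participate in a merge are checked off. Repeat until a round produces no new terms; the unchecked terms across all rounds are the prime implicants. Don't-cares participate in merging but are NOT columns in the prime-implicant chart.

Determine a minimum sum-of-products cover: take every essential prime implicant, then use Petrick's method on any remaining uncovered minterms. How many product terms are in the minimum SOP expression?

size-2^0 implicants → 0001  0100(✓)  0110(✓)  0111(✓)  1000  1111(✓)
size-2^1 implicants → -111  01-0  011-
Unchecked terms (primes): -111, 0001, 01-0, 011-, 1000
Minterm coverage:
  m1 ⊆ 0001 [E]
  m4 ⊆ 01-0 [E]
  m6 ⊆ 01-0,011-
  m7 ⊆ -111,011-
E = {0001, 01-0}
Petrick residual → -111
Cover = bcd + a'b'c'd + a'bd'  |cover|=3

3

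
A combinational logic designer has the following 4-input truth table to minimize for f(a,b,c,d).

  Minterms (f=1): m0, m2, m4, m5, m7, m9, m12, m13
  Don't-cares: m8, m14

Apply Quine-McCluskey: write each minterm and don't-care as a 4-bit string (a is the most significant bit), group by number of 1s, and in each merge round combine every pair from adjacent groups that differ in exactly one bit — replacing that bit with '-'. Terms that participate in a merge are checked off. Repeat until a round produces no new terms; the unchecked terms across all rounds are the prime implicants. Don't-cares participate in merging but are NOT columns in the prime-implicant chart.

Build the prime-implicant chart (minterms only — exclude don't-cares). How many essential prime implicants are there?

3

size-2^0 implicants → 0000(✓)  0010(✓)  0100(✓)  0101(✓)  0111(✓)  1000(✓)  1001(✓)  1100(✓)  1101(✓)  1110(✓)
size-2^1 implicants → -000(✓)  -100(✓)  -101(✓)  0-00(✓)  00-0  01-1  010-(✓)  1-00(✓)  1-01(✓)  100-(✓)  11-0  110-(✓)
size-2^2 implicants → --00  -10-  1-0-
Unchecked terms (primes): --00, -10-, 00-0, 01-1, 1-0-, 11-0
Minterm coverage:
  m0 ⊆ --00,00-0
  m2 ⊆ 00-0 [E]
  m4 ⊆ --00,-10-
  m5 ⊆ -10-,01-1
  m7 ⊆ 01-1 [E]
  m9 ⊆ 1-0- [E]
  m12 ⊆ --00,-10-,1-0-,11-0
  m13 ⊆ -10-,1-0-
E = {00-0, 01-1, 1-0-}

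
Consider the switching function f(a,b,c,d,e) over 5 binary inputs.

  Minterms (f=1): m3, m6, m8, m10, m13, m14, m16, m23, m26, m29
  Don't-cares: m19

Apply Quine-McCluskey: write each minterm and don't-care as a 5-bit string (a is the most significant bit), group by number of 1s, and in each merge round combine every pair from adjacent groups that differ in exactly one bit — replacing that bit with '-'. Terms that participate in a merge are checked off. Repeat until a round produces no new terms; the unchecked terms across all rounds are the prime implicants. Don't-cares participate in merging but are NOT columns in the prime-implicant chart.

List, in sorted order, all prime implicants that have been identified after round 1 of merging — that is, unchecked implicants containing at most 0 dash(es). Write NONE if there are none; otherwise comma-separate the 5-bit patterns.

Round 0: 00011✓ 00110✓ 01000✓ 01010✓ 01101✓ 01110✓ 10000 10011✓ 10111✓ 11010✓ 11101✓
Round 1: -0011 -1010 -1101 0-110 01-10 010-0 10-11
PIs = {-0011, -1010, -1101, 0-110, 01-10, 010-0, 10-11, 10000}

10000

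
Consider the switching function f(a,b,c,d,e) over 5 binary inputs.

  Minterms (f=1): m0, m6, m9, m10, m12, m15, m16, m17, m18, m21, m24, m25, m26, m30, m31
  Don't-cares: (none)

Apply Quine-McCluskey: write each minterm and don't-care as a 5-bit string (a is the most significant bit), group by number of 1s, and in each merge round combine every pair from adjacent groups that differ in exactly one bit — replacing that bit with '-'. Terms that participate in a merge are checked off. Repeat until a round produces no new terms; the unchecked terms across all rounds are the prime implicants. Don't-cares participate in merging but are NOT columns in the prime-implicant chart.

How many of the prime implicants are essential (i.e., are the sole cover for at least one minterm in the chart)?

8

[col 0] 00000*, 00110, 01001*, 01010*, 01100, 01111*, 10000*, 10001*, 10010*, 10101*, 11000*, 11001*, 11010*, 11110*, 11111*
[col 1] -0000, -1001, -1010, -1111, 1-000*, 1-001*, 1-010*, 10-01, 100-0*, 1000-*, 11-10, 110-0*, 1100-*, 1111-
[col 2] 1-0-0, 1-00-
Prime implicants: -0000, -1001, -1010, -1111, 00110, 01100, 1-0-0, 1-00-, 10-01, 11-10, 1111-
PI chart (minterm → PIs covering it):
  0 | -0000  (sole → essential)
  6 | 00110  (sole → essential)
  9 | -1001  (sole → essential)
  10 | -1010  (sole → essential)
  12 | 01100  (sole → essential)
  15 | -1111  (sole → essential)
  16 | -0000,1-0-0,1-00-
  17 | 1-00-,10-01
  18 | 1-0-0  (sole → essential)
  21 | 10-01  (sole → essential)
  24 | 1-0-0,1-00-
  25 | -1001,1-00-
  26 | -1010,1-0-0,11-10
  30 | 11-10,1111-
  31 | -1111,1111-
Essential prime implicants: -0000, -1001, -1010, -1111, 00110, 01100, 1-0-0, 10-01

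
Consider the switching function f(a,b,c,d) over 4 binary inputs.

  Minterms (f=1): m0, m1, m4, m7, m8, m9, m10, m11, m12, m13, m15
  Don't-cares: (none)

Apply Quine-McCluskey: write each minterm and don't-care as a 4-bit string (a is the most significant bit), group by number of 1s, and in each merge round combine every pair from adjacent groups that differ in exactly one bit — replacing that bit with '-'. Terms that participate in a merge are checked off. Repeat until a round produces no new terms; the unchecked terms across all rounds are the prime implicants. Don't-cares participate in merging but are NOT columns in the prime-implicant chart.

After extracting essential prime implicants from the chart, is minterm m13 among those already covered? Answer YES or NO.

size-2^0 implicants → 0000(✓)  0001(✓)  0100(✓)  0111(✓)  1000(✓)  1001(✓)  1010(✓)  1011(✓)  1100(✓)  1101(✓)  1111(✓)
size-2^1 implicants → -000(✓)  -001(✓)  -100(✓)  -111  0-00(✓)  000-(✓)  1-00(✓)  1-01(✓)  1-11(✓)  10-0(✓)  10-1(✓)  100-(✓)  101-(✓)  11-1(✓)  110-(✓)
size-2^2 implicants → --00  -00-  1--1  1-0-  10--
Unchecked terms (primes): --00, -00-, -111, 1--1, 1-0-, 10--
Minterm coverage:
  m0 ⊆ --00,-00-
  m1 ⊆ -00- [E]
  m4 ⊆ --00 [E]
  m7 ⊆ -111 [E]
  m8 ⊆ --00,-00-,1-0-,10--
  m9 ⊆ -00-,1--1,1-0-,10--
  m10 ⊆ 10-- [E]
  m11 ⊆ 1--1,10--
  m12 ⊆ --00,1-0-
  m13 ⊆ 1--1,1-0-
  m15 ⊆ -111,1--1
E = {--00, -00-, -111, 10--}

NO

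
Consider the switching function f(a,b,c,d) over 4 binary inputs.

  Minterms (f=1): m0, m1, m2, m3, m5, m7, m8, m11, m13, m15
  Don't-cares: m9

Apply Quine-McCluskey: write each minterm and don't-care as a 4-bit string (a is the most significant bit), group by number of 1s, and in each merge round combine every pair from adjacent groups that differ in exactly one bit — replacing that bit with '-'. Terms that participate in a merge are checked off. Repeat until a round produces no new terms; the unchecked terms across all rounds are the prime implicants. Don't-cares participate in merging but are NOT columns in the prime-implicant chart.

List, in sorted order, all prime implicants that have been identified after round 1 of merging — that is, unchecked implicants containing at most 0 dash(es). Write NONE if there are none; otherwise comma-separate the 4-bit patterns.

[col 0] 0000*, 0001*, 0010*, 0011*, 0101*, 0111*, 1000*, 1001*, 1011*, 1101*, 1111*
[col 1] -000*, -001*, -011*, -101*, -111*, 0-01*, 0-11*, 00-0*, 00-1*, 000-*, 001-*, 01-1*, 1-01*, 1-11*, 10-1*, 100-*, 11-1*
[col 2] --01*, --11*, -0-1*, -00-, -1-1*, 0--1*, 00--, 1--1*
[col 3] ---1
Prime implicants: ---1, -00-, 00--

NONE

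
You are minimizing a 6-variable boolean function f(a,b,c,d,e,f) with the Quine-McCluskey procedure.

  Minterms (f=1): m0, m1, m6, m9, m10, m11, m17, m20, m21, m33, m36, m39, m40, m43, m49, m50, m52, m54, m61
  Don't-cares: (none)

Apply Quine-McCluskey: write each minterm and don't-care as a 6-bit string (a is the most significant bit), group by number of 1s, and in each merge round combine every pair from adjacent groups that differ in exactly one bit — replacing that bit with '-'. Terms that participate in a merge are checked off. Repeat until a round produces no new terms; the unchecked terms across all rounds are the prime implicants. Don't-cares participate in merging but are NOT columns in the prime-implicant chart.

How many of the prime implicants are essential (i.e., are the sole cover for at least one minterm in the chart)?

10

Round 0: 000000✓ 000001✓ 000110 001001✓ 001010✓ 001011✓ 010001✓ 010100✓ 010101✓ 100001✓ 100100✓ 100111 101000 101011✓ 110001✓ 110010✓ 110100✓ 110110✓ 111101
Round 1: -00001✓ -01011 -10001✓ -10100 0-0001✓ 00-001 00000- 0010-1 00101- 010-01 01010- 1-0001✓ 1-0100 110-10 1101-0
Round 2: --0001
PIs = {--0001, -01011, -10100, 00-001, 00000-, 000110, 0010-1, 00101-, 010-01, 01010-, 1-0100, 100111, 101000, 110-10, 1101-0, 111101}
Coverage chart:
  m0: 00000- ←essential
  m1: --0001,00-001,00000-
  m6: 000110 ←essential
  m9: 00-001,0010-1
  m10: 00101- ←essential
  m11: -01011,0010-1,00101-
  m17: --0001,010-01
  m20: -10100,01010-
  m21: 010-01,01010-
  m33: --0001 ←essential
  m36: 1-0100 ←essential
  m39: 100111 ←essential
  m40: 101000 ←essential
  m43: -01011 ←essential
  m49: --0001 ←essential
  m50: 110-10 ←essential
  m52: -10100,1-0100,1101-0
  m54: 110-10,1101-0
  m61: 111101 ←essential
Essential: --0001, -01011, 00000-, 000110, 00101-, 1-0100, 100111, 101000, 110-10, 111101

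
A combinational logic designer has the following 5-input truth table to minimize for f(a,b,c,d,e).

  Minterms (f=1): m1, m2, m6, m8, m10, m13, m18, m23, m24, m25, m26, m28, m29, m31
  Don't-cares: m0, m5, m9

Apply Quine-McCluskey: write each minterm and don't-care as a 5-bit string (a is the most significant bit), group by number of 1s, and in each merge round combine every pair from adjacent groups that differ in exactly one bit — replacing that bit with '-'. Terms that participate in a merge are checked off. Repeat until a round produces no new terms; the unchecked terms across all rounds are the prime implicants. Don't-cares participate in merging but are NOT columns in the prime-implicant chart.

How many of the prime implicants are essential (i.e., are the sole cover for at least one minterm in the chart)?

4

[col 0] 00000*, 00001*, 00010*, 00101*, 00110*, 01000*, 01001*, 01010*, 01101*, 10010*, 10111*, 11000*, 11001*, 11010*, 11100*, 11101*, 11111*
[col 1] -0010*, -1000*, -1001*, -1010*, -1101*, 0-000*, 0-001*, 0-010*, 0-101*, 00-01*, 00-10, 000-0*, 0000-*, 01-01*, 010-0*, 0100-*, 1-010*, 1-111, 11-00*, 11-01*, 110-0*, 1100-*, 111-1, 1110-*
[col 2] --010, -1-01, -10-0, -100-, 0--01, 0-0-0, 0-00-, 11-0-
Prime implicants: --010, -1-01, -10-0, -100-, 0--01, 0-0-0, 0-00-, 00-10, 1-111, 11-0-, 111-1
PI chart (minterm → PIs covering it):
  1 | 0--01,0-00-
  2 | --010,0-0-0,00-10
  6 | 00-10  (sole → essential)
  8 | -10-0,-100-,0-0-0,0-00-
  10 | --010,-10-0,0-0-0
  13 | -1-01,0--01
  18 | --010  (sole → essential)
  23 | 1-111  (sole → essential)
  24 | -10-0,-100-,11-0-
  25 | -1-01,-100-,11-0-
  26 | --010,-10-0
  28 | 11-0-  (sole → essential)
  29 | -1-01,11-0-,111-1
  31 | 1-111,111-1
Essential prime implicants: --010, 00-10, 1-111, 11-0-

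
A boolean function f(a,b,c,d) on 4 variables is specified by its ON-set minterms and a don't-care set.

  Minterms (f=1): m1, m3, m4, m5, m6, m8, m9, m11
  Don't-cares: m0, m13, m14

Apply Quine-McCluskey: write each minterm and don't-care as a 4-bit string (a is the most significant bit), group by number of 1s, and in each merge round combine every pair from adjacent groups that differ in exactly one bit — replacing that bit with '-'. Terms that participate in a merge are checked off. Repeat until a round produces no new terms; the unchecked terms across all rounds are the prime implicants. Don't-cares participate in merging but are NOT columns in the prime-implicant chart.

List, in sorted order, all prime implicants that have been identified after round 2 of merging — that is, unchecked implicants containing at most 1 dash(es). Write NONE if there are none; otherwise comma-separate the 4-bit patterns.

-110, 01-0

Round 0: 0000✓ 0001✓ 0011✓ 0100✓ 0101✓ 0110✓ 1000✓ 1001✓ 1011✓ 1101✓ 1110✓
Round 1: -000✓ -001✓ -011✓ -101✓ -110 0-00✓ 0-01✓ 00-1✓ 000-✓ 01-0 010-✓ 1-01✓ 10-1✓ 100-✓
Round 2: --01 -0-1 -00- 0-0-
PIs = {--01, -0-1, -00-, -110, 0-0-, 01-0}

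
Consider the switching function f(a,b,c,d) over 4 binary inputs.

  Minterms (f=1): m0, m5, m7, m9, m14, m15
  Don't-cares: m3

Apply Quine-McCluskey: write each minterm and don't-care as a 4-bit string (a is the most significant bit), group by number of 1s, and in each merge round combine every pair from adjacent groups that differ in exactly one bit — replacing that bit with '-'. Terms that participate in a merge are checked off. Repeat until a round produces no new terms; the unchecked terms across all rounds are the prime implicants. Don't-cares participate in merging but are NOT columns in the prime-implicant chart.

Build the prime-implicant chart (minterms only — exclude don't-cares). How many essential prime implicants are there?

4

size-2^0 implicants → 0000  0011(✓)  0101(✓)  0111(✓)  1001  1110(✓)  1111(✓)
size-2^1 implicants → -111  0-11  01-1  111-
Unchecked terms (primes): -111, 0-11, 0000, 01-1, 1001, 111-
Minterm coverage:
  m0 ⊆ 0000 [E]
  m5 ⊆ 01-1 [E]
  m7 ⊆ -111,0-11,01-1
  m9 ⊆ 1001 [E]
  m14 ⊆ 111- [E]
  m15 ⊆ -111,111-
E = {0000, 01-1, 1001, 111-}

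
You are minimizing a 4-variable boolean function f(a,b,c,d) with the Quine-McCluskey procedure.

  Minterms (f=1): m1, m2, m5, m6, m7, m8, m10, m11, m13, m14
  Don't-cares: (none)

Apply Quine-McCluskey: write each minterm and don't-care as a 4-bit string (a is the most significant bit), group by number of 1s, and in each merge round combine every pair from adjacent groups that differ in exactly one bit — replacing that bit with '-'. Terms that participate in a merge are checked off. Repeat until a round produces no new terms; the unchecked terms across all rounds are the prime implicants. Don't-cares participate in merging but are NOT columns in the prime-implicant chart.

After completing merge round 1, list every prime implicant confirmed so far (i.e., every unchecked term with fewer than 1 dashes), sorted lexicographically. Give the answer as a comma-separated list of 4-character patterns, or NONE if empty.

size-2^0 implicants → 0001(✓)  0010(✓)  0101(✓)  0110(✓)  0111(✓)  1000(✓)  1010(✓)  1011(✓)  1101(✓)  1110(✓)
size-2^1 implicants → -010(✓)  -101  -110(✓)  0-01  0-10(✓)  01-1  011-  1-10(✓)  10-0  101-
size-2^2 implicants → --10
Unchecked terms (primes): --10, -101, 0-01, 01-1, 011-, 10-0, 101-

NONE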